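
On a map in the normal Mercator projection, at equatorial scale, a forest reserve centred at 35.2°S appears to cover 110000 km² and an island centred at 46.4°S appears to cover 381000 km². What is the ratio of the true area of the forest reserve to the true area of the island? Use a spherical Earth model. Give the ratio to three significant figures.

Since Mercator area scale is 1/cos²φ, the true area equals the apparent area multiplied by cos²φ.
True area of forest reserve: 110000 × cos²(35.2°) = 110000 × 0.6677 = 73450 km².
True area of island: 381000 × cos²(46.4°) = 381000 × 0.4756 = 181200 km².
Ratio = 73450 / 181200 ≈ 0.405.

0.405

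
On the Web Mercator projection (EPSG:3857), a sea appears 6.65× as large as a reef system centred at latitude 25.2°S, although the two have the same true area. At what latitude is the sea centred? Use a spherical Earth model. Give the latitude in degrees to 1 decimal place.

For equal true areas on Mercator, apparent areas scale as sec²φ, so the ratio is cos²φ₂ / cos²φ₁.
cos²φ₂ / cos²φ₁ = 6.65  ⇒  cos φ₁ = cos 25.2° / √6.65 = 0.9048/2.579 = 0.3509.
φ₁ = arccos(0.3509) ≈ 69.5°.

69.5°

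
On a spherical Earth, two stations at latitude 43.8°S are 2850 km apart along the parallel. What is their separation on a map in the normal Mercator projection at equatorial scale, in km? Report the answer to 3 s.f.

3950 km

The Mercator projection is conformal; its linear scale factor is the same in every direction and equals sec φ = 1/cos φ.
Along the parallel, k = sec 43.8° = 1/0.7218 = 1.386.
Map distance = 2850 × 1.386 ≈ 3950 km.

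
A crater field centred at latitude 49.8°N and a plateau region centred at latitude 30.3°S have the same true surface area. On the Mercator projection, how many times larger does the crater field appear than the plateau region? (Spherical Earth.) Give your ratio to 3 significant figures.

On Mercator, area is exaggerated by sec²φ = 1/cos²φ.
At 49.8°: sec²(49.8°) = 1/0.6455² = 2.400.
At 30.3°: sec²(30.3°) = 1/0.8634² = 1.341.
Ratio = 2.400/1.341 = cos²(30.3°)/cos²(49.8°) ≈ 1.79.

1.79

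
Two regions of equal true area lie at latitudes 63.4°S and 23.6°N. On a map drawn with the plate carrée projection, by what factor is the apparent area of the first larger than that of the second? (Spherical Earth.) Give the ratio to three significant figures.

Plate carrée maps x = Rλ, y = Rφ. The meridian scale is h = 1 and the parallel scale is k = 1/cos φ = sec φ.
Areal scale at 63.4°: h·k = 1.000 × 2.233 = 2.233.
Areal scale at 23.6°: h·k = 1.000 × 1.091 = 1.091.
Ratio = 2.233/1.091 ≈ 2.05.

2.05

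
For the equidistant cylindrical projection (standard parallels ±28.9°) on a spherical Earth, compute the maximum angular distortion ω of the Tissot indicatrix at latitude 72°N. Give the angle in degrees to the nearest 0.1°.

57.1°

The equidistant cylindrical projection with φ₀ = 28.9° has h = 1 (meridians true) and k = cos φ₀ / cos φ along parallels.
At 72°: h = 1.000, k = 2.833; principal scales a = 2.833, b = 1.000.
sin(ω/2) = (a − b)/(a + b) = 1.833/3.833 = 0.4782, so ω = 2 arcsin(0.4782) ≈ 57.1°.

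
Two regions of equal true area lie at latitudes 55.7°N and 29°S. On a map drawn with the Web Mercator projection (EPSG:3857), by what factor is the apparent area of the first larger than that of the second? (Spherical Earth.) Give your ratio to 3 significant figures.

On Mercator, area is exaggerated by sec²φ = 1/cos²φ.
At 55.7°: sec²(55.7°) = 1/0.5635² = 3.149.
At 29°: sec²(29°) = 1/0.8746² = 1.307.
Ratio = 3.149/1.307 = cos²(29°)/cos²(55.7°) ≈ 2.41.

2.41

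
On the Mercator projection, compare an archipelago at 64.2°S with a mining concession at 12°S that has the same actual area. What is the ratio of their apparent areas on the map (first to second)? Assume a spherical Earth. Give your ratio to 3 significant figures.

Mercator areal scale is sec²φ.
At 64.2°: sec²(64.2°) = 1/0.4352² = 5.279.
At 12°: sec²(12°) = 1/0.9781² = 1.045.
Ratio = 5.279/1.045 = cos²(12°)/cos²(64.2°) ≈ 5.05.

5.05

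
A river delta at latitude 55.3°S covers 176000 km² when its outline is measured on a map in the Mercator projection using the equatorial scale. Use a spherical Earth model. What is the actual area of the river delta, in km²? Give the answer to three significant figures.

57000 km²

The Mercator projection is conformal; its linear scale factor is the same in every direction and equals sec φ = 1/cos φ.
Areal scale = k² = sec²φ = 1/cos²(55.3°) = 1/0.5693² = 3.086.
True area = apparent / (areal scale) = 176000 / 3.086 ≈ 57000 km².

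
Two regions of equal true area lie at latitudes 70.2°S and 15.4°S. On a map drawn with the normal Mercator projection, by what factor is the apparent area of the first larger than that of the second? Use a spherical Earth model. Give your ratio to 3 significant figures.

Mercator areal scale is sec²φ.
At 70.2°: sec²(70.2°) = 1/0.3387² = 8.715.
At 15.4°: sec²(15.4°) = 1/0.9641² = 1.076.
Ratio = 8.715/1.076 = cos²(15.4°)/cos²(70.2°) ≈ 8.10.

8.10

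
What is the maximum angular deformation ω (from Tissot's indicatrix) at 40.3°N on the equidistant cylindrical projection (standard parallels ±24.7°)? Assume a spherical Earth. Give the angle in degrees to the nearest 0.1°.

The equidistant cylindrical projection with φ₀ = 24.7° has h = 1 (meridians true) and k = cos φ₀ / cos φ along parallels.
At 40.3°: h = 1.000, k = 1.191; principal scales a = 1.191, b = 1.000.
sin(ω/2) = (a − b)/(a + b) = 0.1912/2.191 = 0.08727, so ω = 2 arcsin(0.08727) ≈ 10.0°.

10.0°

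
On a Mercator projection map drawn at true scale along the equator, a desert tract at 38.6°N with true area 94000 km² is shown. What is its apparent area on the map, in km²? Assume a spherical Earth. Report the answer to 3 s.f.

For Mercator, h = k = sec φ (a conformal cylindrical projection has a single point scale, 1/cos φ).
Areal scale = k² = sec²φ = 1/cos²(38.6°) = 1/0.7815² = 1.637.
Apparent area = 94000 × 1.637 ≈ 154000 km².

154000 km²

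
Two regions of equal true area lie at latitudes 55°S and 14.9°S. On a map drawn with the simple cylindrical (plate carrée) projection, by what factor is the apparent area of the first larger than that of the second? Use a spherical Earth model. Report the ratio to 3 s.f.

1.68

In the plate carrée (x = Rλ, y = Rφ), meridians are true-scale (h = 1) and parallels are stretched by k = sec φ.
Areal scale at 55°: h·k = 1.000 × 1.743 = 1.743.
Areal scale at 14.9°: h·k = 1.000 × 1.035 = 1.035.
Ratio = 1.743/1.035 ≈ 1.68.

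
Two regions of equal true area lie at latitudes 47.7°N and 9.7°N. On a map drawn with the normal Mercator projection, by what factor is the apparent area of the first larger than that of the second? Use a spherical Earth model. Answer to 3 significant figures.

Mercator is conformal with k = sec φ, so areal scale = k² = sec²φ.
At 47.7°: sec²(47.7°) = 1/0.6730² = 2.208.
At 9.7°: sec²(9.7°) = 1/0.9857² = 1.029.
Ratio = 2.208/1.029 = cos²(9.7°)/cos²(47.7°) ≈ 2.15.

2.15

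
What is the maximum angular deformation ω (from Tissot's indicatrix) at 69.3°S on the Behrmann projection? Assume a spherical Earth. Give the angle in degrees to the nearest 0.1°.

91.2°

The Behrmann projection is cylindrical equal-area with φ₀ = 30°. For cylindrical equal-area with standard parallel φ₀, h = cos φ / cos φ₀ and k = cos φ₀ / cos φ, so h·k = 1.
At 69.3°: h = 0.4082, k = 2.450; principal scales a = 2.450, b = 0.4082.
sin(ω/2) = (a − b)/(a + b) = 2.042/2.858 = 0.7144, so ω = 2 arcsin(0.7144) ≈ 91.2°.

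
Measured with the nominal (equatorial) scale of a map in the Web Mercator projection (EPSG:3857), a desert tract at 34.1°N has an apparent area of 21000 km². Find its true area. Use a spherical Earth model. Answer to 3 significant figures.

Mercator is conformal, so the point scale is isotropic: h = k = sec φ = 1/cos φ.
Areal scale = k² = sec²φ = 1/cos²(34.1°) = 1/0.8281² = 1.458.
True area = apparent / (areal scale) = 21000 / 1.458 ≈ 14400 km².

14400 km²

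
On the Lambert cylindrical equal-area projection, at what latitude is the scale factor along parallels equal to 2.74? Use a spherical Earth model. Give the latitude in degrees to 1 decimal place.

68.6°

The Lambert cylindrical equal-area projection is the cylindrical equal-area projection with its standard parallel at the equator (φ₀ = 0). A cylindrical equal-area projection with standard parallel φ₀ has meridian scale h = cos φ / cos φ₀ and parallel scale k = cos φ₀ / cos φ (so areas are preserved, h·k = 1).
k = cos φ₀ / cos φ = 2.74  ⇒  cos φ = cos 0° / 2.74 = 0.3650.
φ = arccos(0.3650) ≈ 68.6°.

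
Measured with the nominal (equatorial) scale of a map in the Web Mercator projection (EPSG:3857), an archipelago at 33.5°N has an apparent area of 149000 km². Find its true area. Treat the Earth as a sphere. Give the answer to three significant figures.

104000 km²

For Mercator, h = k = sec φ (a conformal cylindrical projection has a single point scale, 1/cos φ).
Areal scale = k² = sec²φ = 1/cos²(33.5°) = 1/0.8339² = 1.438.
True area = apparent / (areal scale) = 149000 / 1.438 ≈ 104000 km².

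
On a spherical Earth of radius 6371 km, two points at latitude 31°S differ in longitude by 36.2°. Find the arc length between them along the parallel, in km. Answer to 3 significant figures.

3450 km

Arc length along a parallel = R cos φ · Δλ (with Δλ in radians).
= 6371 × cos 31° × (36.2° × π/180) = 6371 × 0.8572 × 0.6318 ≈ 3450 km.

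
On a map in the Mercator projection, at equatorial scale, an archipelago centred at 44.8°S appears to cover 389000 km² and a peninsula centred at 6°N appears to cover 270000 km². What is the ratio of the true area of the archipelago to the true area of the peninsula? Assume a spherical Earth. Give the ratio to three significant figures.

Since Mercator area scale is 1/cos²φ, the true area equals the apparent area multiplied by cos²φ.
True area of archipelago: 389000 × cos²(44.8°) = 389000 × 0.5035 = 195900 km².
True area of peninsula: 270000 × cos²(6°) = 270000 × 0.9891 = 267000 km².
Ratio = 195900 / 267000 ≈ 0.733.

0.733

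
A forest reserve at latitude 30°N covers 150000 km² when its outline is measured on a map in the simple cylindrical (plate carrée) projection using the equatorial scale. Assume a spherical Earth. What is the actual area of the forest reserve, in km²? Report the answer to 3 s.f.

130000 km²

Plate carrée maps x = Rλ, y = Rφ. The meridian scale is h = 1 and the parallel scale is k = 1/cos φ = sec φ.
Areal scale = h·k = 1 × sec φ; at 30°, h = 1.000, k = 1.155, so h·k = 1.155.
True area = apparent / (areal scale) = 150000 / 1.155 ≈ 130000 km².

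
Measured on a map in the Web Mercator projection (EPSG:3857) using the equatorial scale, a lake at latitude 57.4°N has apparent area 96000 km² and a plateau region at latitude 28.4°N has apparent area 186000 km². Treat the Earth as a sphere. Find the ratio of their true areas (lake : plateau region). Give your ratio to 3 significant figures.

Since Mercator area scale is 1/cos²φ, the true area equals the apparent area multiplied by cos²φ.
True area of lake: 96000 × cos²(57.4°) = 96000 × 0.2903 = 27870 km².
True area of plateau region: 186000 × cos²(28.4°) = 186000 × 0.7738 = 143900 km².
Ratio = 27870 / 143900 ≈ 0.194.

0.194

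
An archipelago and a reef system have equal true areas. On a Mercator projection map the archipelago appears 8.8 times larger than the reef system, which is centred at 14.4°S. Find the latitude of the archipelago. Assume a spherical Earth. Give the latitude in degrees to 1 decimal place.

On Mercator, (apparent₁)/(apparent₂) = sec²φ₁ / sec²φ₂ when true areas are equal.
cos²φ₂ / cos²φ₁ = 8.8  ⇒  cos φ₁ = cos 14.4° / √8.8 = 0.9686/2.966 = 0.3265.
φ₁ = arccos(0.3265) ≈ 70.9°.

70.9°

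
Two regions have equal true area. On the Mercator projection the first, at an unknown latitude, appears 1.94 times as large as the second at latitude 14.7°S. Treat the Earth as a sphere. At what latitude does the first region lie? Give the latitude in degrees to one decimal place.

46.0°

On Mercator, (apparent₁)/(apparent₂) = sec²φ₁ / sec²φ₂ when true areas are equal.
cos²φ₂ / cos²φ₁ = 1.94  ⇒  cos φ₁ = cos 14.7° / √1.94 = 0.9673/1.393 = 0.6945.
φ₁ = arccos(0.6945) ≈ 46.0°.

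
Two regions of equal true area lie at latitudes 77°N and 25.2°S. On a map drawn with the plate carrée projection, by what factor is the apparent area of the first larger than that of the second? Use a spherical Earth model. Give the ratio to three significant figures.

Plate carrée maps x = Rλ, y = Rφ. The meridian scale is h = 1 and the parallel scale is k = 1/cos φ = sec φ.
Areal scale at 77°: h·k = 1.000 × 4.445 = 4.445.
Areal scale at 25.2°: h·k = 1.000 × 1.105 = 1.105.
Ratio = 4.445/1.105 ≈ 4.02.

4.02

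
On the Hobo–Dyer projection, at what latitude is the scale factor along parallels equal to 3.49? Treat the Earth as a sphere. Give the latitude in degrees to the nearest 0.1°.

76.9°

Hobo–Dyer is a cylindrical equal-area projection with standard parallels at ±37.5°. For cylindrical equal-area with standard parallel φ₀, h = cos φ / cos φ₀ and k = cos φ₀ / cos φ, so h·k = 1.
k = cos φ₀ / cos φ = 3.49  ⇒  cos φ = cos 37.5° / 3.49 = 0.2273.
φ = arccos(0.2273) ≈ 76.9°.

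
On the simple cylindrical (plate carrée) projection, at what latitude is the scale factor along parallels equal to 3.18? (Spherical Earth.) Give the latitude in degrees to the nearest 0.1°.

71.7°

Plate carrée: h = 1, k = sec φ along parallels.
sec φ = 3.18  ⇒  cos φ = 0.3145  ⇒  φ ≈ 71.7°.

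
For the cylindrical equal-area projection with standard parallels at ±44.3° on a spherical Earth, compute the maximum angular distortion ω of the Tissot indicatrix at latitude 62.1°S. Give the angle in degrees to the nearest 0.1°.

Cylindrical equal-area (φ₀ = 44.3°): h = cos φ / cos 44.3° along meridians, k = cos 44.3° / cos φ along parallels; h·k = 1.
At 62.1°: h = 0.6538, k = 1.529; principal scales a = 1.529, b = 0.6538.
sin(ω/2) = (a − b)/(a + b) = 0.8757/2.183 = 0.4011, so ω = 2 arcsin(0.4011) ≈ 47.3°.

47.3°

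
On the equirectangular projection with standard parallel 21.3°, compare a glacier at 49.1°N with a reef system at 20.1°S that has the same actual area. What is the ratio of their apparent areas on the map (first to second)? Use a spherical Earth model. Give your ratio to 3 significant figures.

1.43

The equidistant cylindrical projection with φ₀ = 21.3° has h = 1 (meridians true) and k = cos φ₀ / cos φ along parallels.
Areal scale at 49.1°: h·k = 1.000 × 1.423 = 1.423.
Areal scale at 20.1°: h·k = 1.000 × 0.9921 = 0.9921.
Ratio = 1.423/0.9921 ≈ 1.43.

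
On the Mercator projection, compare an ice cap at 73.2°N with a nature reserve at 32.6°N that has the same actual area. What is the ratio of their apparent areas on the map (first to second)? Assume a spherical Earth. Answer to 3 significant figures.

On Mercator, area is exaggerated by sec²φ = 1/cos²φ.
At 73.2°: sec²(73.2°) = 1/0.2890² = 11.97.
At 32.6°: sec²(32.6°) = 1/0.8425² = 1.409.
Ratio = 11.97/1.409 = cos²(32.6°)/cos²(73.2°) ≈ 8.50.

8.50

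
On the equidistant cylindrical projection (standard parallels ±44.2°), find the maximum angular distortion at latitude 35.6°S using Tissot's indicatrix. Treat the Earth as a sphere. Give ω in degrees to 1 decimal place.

7.2°

The equidistant cylindrical projection with φ₀ = 44.2° has h = 1 (meridians true) and k = cos φ₀ / cos φ along parallels.
At 35.6°: h = 1.000, k = 0.8817; principal scales a = 1.000, b = 0.8817.
sin(ω/2) = (a − b)/(a + b) = 0.1183/1.882 = 0.06287, so ω = 2 arcsin(0.06287) ≈ 7.2°.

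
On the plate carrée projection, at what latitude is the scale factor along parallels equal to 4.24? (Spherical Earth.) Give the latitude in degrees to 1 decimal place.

76.4°

Plate carrée: h = 1, k = sec φ along parallels.
sec φ = 4.24  ⇒  cos φ = 0.2358  ⇒  φ ≈ 76.4°.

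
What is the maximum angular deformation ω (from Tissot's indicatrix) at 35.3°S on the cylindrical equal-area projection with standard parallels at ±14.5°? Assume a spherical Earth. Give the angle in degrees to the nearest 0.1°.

19.5°

For cylindrical equal-area with standard parallel φ₀, h = cos φ / cos φ₀ and k = cos φ₀ / cos φ, so h·k = 1.
At 35.3°: h = 0.8430, k = 1.186; principal scales a = 1.186, b = 0.8430.
sin(ω/2) = (a − b)/(a + b) = 0.3433/2.029 = 0.1692, so ω = 2 arcsin(0.1692) ≈ 19.5°.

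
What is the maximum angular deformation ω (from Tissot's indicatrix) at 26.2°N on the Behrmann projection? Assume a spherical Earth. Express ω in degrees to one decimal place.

4.1°

The Behrmann projection is cylindrical equal-area with φ₀ = 30°. A cylindrical equal-area projection with standard parallel φ₀ has meridian scale h = cos φ / cos φ₀ and parallel scale k = cos φ₀ / cos φ (so areas are preserved, h·k = 1).
At 26.2°: h = 1.036, k = 0.9652; principal scales a = 1.036, b = 0.9652.
sin(ω/2) = (a − b)/(a + b) = 0.07087/2.001 = 0.03541, so ω = 2 arcsin(0.03541) ≈ 4.1°.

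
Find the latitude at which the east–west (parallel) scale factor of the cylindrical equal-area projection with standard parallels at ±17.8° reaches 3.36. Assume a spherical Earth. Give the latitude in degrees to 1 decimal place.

A cylindrical equal-area projection with standard parallel φ₀ has meridian scale h = cos φ / cos φ₀ and parallel scale k = cos φ₀ / cos φ (so areas are preserved, h·k = 1).
k = cos φ₀ / cos φ = 3.36  ⇒  cos φ = cos 17.8° / 3.36 = 0.2834.
φ = arccos(0.2834) ≈ 73.5°.

73.5°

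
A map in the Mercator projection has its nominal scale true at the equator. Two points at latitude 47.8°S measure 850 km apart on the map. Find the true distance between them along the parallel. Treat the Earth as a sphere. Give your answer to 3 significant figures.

571 km

For Mercator, h = k = sec φ (a conformal cylindrical projection has a single point scale, 1/cos φ).
Along the parallel at 47.8°, map distances are exaggerated by k = sec 47.8° = 1.489.
True distance = 850 / 1.489 = 850 × cos 47.8° ≈ 571 km.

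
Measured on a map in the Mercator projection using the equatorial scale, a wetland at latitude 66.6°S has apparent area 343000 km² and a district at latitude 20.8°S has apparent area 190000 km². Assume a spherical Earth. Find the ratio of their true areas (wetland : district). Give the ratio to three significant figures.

Mercator's areal exaggeration is sec²φ; hence true area = (apparent area) · cos²φ.
True area of wetland: 343000 × cos²(66.6°) = 343000 × 0.1577 = 54100 km².
True area of district: 190000 × cos²(20.8°) = 190000 × 0.8739 = 166000 km².
Ratio = 54100 / 166000 ≈ 0.326.

0.326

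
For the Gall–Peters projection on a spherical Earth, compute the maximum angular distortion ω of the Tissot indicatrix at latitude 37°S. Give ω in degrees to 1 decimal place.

13.9°

Gall–Peters is a cylindrical equal-area projection with standard parallels at ±45°. A cylindrical equal-area projection with standard parallel φ₀ has meridian scale h = cos φ / cos φ₀ and parallel scale k = cos φ₀ / cos φ (so areas are preserved, h·k = 1).
At 37°: h = 1.129, k = 0.8854; principal scales a = 1.129, b = 0.8854.
sin(ω/2) = (a − b)/(a + b) = 0.2440/2.015 = 0.1211, so ω = 2 arcsin(0.1211) ≈ 13.9°.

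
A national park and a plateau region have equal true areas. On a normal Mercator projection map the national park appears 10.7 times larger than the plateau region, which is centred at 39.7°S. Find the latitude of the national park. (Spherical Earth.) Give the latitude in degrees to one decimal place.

76.4°

For equal true areas on Mercator, apparent areas scale as sec²φ, so the ratio is cos²φ₂ / cos²φ₁.
cos²φ₂ / cos²φ₁ = 10.7  ⇒  cos φ₁ = cos 39.7° / √10.7 = 0.7694/3.271 = 0.2352.
φ₁ = arccos(0.2352) ≈ 76.4°.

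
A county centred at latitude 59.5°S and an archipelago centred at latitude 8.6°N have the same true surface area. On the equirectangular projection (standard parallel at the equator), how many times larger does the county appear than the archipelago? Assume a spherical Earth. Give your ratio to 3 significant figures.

1.95

In the plate carrée (x = Rλ, y = Rφ), meridians are true-scale (h = 1) and parallels are stretched by k = sec φ.
Areal scale at 59.5°: h·k = 1.000 × 1.970 = 1.970.
Areal scale at 8.6°: h·k = 1.000 × 1.011 = 1.011.
Ratio = 1.970/1.011 ≈ 1.95.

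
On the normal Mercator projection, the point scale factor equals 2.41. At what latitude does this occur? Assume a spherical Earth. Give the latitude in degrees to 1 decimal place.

Mercator scale is k = sec φ = 1/cos φ.
1/cos φ = 2.41  ⇒  cos φ = 0.4149  ⇒  φ = arccos(0.4149) ≈ 65.5°.

65.5°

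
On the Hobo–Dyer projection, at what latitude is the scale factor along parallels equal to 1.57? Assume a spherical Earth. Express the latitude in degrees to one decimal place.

Hobo–Dyer is a cylindrical equal-area projection with standard parallels at ±37.5°. A cylindrical equal-area projection with standard parallel φ₀ has meridian scale h = cos φ / cos φ₀ and parallel scale k = cos φ₀ / cos φ (so areas are preserved, h·k = 1).
k = cos φ₀ / cos φ = 1.57  ⇒  cos φ = cos 37.5° / 1.57 = 0.5053.
φ = arccos(0.5053) ≈ 59.6°.

59.6°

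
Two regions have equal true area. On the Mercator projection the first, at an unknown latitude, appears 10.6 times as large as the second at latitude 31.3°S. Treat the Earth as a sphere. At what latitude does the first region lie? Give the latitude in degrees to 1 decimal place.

Mercator areal scale is sec²φ, so apparent-area ratio = sec²φ₁ / sec²φ₂ = cos²φ₂ / cos²φ₁.
cos²φ₂ / cos²φ₁ = 10.6  ⇒  cos φ₁ = cos 31.3° / √10.6 = 0.8545/3.256 = 0.2624.
φ₁ = arccos(0.2624) ≈ 74.8°.

74.8°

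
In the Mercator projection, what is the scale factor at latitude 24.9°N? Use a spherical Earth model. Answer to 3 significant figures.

Mercator is conformal, so the point scale is isotropic: h = k = sec φ = 1/cos φ.
k = 1/cos 24.9° = 1/0.9070 = 1.102.

1.10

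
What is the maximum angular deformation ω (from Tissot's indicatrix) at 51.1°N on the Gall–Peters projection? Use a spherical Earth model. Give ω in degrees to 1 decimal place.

13.6°

Gall–Peters is a cylindrical equal-area projection with standard parallels at ±45°. A cylindrical equal-area projection with standard parallel φ₀ has meridian scale h = cos φ / cos φ₀ and parallel scale k = cos φ₀ / cos φ (so areas are preserved, h·k = 1).
At 51.1°: h = 0.8881, k = 1.126; principal scales a = 1.126, b = 0.8881.
sin(ω/2) = (a − b)/(a + b) = 0.2380/2.014 = 0.1181, so ω = 2 arcsin(0.1181) ≈ 13.6°.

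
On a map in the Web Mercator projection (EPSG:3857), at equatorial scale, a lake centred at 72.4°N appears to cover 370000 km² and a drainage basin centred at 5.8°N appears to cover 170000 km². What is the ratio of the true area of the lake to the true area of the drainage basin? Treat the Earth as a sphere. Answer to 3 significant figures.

Since Mercator area scale is 1/cos²φ, the true area equals the apparent area multiplied by cos²φ.
True area of lake: 370000 × cos²(72.4°) = 370000 × 0.09143 = 33830 km².
True area of drainage basin: 170000 × cos²(5.8°) = 170000 × 0.9898 = 168300 km².
Ratio = 33830 / 168300 ≈ 0.201.

0.201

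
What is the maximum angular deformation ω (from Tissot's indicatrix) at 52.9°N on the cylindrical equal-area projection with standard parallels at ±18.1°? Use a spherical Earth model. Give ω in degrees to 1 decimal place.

50.4°

Cylindrical equal-area (φ₀ = 18.1°): h = cos φ / cos 18.1° along meridians, k = cos 18.1° / cos φ along parallels; h·k = 1.
At 52.9°: h = 0.6346, k = 1.576; principal scales a = 1.576, b = 0.6346.
sin(ω/2) = (a − b)/(a + b) = 0.9412/2.210 = 0.4258, so ω = 2 arcsin(0.4258) ≈ 50.4°.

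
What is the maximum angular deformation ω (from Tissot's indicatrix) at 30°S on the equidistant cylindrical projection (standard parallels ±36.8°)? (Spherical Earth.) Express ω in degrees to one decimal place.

The equidistant cylindrical projection with φ₀ = 36.8° has h = 1 (meridians true) and k = cos φ₀ / cos φ along parallels.
At 30°: h = 1.000, k = 0.9246; principal scales a = 1.000, b = 0.9246.
sin(ω/2) = (a − b)/(a + b) = 0.07540/1.925 = 0.03917, so ω = 2 arcsin(0.03917) ≈ 4.5°.

4.5°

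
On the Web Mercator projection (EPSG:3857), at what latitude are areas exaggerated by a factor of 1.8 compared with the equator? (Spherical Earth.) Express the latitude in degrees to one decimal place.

41.8°

Mercator areal scale is sec²φ.
sec²φ = 1.8  ⇒  cos²φ = 0.5556  ⇒  cos φ = 0.7454.
φ = arccos(0.7454) ≈ 41.8°.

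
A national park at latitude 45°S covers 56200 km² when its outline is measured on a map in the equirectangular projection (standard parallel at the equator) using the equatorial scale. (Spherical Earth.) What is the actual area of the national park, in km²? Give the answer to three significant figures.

39700 km²

For the equirectangular projection with φ₀ = 0 (plate carrée), h = 1 along meridians and k = sec φ along parallels.
Areal scale = h·k = 1 × sec φ; at 45°, h = 1.000, k = 1.414, so h·k = 1.414.
True area = apparent / (areal scale) = 56200 / 1.414 ≈ 39700 km².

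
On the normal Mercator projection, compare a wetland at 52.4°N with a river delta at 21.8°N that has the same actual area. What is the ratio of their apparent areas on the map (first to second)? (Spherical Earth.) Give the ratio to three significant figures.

Mercator areal scale is sec²φ.
At 52.4°: sec²(52.4°) = 1/0.6101² = 2.686.
At 21.8°: sec²(21.8°) = 1/0.9285² = 1.160.
Ratio = 2.686/1.160 = cos²(21.8°)/cos²(52.4°) ≈ 2.32.

2.32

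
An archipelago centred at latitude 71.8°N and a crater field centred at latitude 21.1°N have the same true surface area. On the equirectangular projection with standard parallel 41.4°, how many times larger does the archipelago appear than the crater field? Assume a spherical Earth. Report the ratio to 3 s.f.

With standard parallel φ₀ = 41.4°, the equirectangular projection gives x = Rλ cos φ₀, y = Rφ, so h = 1 and k = cos 41.4° / cos φ.
Areal scale at 71.8°: h·k = 1.000 × 2.402 = 2.402.
Areal scale at 21.1°: h·k = 1.000 × 0.8040 = 0.8040.
Ratio = 2.402/0.8040 ≈ 2.99.

2.99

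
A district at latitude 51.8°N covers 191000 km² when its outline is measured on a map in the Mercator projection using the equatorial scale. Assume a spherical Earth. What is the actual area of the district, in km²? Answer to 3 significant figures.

For Mercator, h = k = sec φ (a conformal cylindrical projection has a single point scale, 1/cos φ).
Areal scale = k² = sec²φ = 1/cos²(51.8°) = 1/0.6184² = 2.615.
True area = apparent / (areal scale) = 191000 / 2.615 ≈ 73000 km².

73000 km²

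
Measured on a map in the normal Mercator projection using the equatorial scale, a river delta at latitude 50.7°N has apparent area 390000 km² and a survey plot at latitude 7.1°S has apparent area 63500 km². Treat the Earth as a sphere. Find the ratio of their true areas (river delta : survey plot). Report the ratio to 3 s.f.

Since Mercator area scale is 1/cos²φ, the true area equals the apparent area multiplied by cos²φ.
True area of river delta: 390000 × cos²(50.7°) = 390000 × 0.4012 = 156500 km².
True area of survey plot: 63500 × cos²(7.1°) = 63500 × 0.9847 = 62530 km².
Ratio = 156500 / 62530 ≈ 2.50.

2.50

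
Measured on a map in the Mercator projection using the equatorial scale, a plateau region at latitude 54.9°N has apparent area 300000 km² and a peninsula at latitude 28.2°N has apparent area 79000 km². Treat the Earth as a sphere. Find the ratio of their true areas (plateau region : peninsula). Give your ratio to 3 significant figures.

Since Mercator area scale is 1/cos²φ, the true area equals the apparent area multiplied by cos²φ.
True area of plateau region: 300000 × cos²(54.9°) = 300000 × 0.3306 = 99190 km².
True area of peninsula: 79000 × cos²(28.2°) = 79000 × 0.7767 = 61360 km².
Ratio = 99190 / 61360 ≈ 1.62.

1.62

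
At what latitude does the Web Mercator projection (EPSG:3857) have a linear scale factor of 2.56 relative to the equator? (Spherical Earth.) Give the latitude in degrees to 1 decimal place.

67.0°

Mercator scale is k = sec φ = 1/cos φ.
1/cos φ = 2.56  ⇒  cos φ = 0.3906  ⇒  φ = arccos(0.3906) ≈ 67.0°.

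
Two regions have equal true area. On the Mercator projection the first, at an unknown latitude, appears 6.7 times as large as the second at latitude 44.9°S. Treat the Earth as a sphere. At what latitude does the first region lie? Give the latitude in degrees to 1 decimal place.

74.1°

On Mercator, (apparent₁)/(apparent₂) = sec²φ₁ / sec²φ₂ when true areas are equal.
cos²φ₂ / cos²φ₁ = 6.7  ⇒  cos φ₁ = cos 44.9° / √6.7 = 0.7083/2.588 = 0.2737.
φ₁ = arccos(0.2737) ≈ 74.1°.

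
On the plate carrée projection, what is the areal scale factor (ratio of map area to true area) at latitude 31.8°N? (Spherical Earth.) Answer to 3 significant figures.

1.18

In the plate carrée (x = Rλ, y = Rφ), meridians are true-scale (h = 1) and parallels are stretched by k = sec φ.
Areal scale = h·k = 1 × sec φ; at 31.8°, h = 1.000, k = 1.177, so h·k = 1.177.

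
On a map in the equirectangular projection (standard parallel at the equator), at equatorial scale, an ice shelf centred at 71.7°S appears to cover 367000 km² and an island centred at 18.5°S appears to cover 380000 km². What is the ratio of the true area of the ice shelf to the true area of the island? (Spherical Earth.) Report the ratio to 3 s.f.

On the plate carrée, areal scale = h·k = 1 × sec φ, so true area = apparent × cos φ.
True area of ice shelf: 367000 × cos(71.7°) = 367000 × 0.3140 = 115200 km².
True area of island: 380000 × cos(18.5°) = 380000 × 0.9483 = 360400 km².
Ratio = 115200 / 360400 ≈ 0.320.

0.320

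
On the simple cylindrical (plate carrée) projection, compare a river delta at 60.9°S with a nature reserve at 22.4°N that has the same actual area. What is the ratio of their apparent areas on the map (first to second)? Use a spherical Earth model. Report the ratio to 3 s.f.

For the equirectangular projection with φ₀ = 0 (plate carrée), h = 1 along meridians and k = sec φ along parallels.
Areal scale at 60.9°: h·k = 1.000 × 2.056 = 2.056.
Areal scale at 22.4°: h·k = 1.000 × 1.082 = 1.082.
Ratio = 2.056/1.082 ≈ 1.90.

1.90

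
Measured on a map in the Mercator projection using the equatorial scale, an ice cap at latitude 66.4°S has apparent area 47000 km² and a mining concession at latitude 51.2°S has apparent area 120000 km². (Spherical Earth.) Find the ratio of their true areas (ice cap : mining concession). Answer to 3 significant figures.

Since Mercator area scale is 1/cos²φ, the true area equals the apparent area multiplied by cos²φ.
True area of ice cap: 47000 × cos²(66.4°) = 47000 × 0.1603 = 7533 km².
True area of mining concession: 120000 × cos²(51.2°) = 120000 × 0.3926 = 47120 km².
Ratio = 7533 / 47120 ≈ 0.160.

0.160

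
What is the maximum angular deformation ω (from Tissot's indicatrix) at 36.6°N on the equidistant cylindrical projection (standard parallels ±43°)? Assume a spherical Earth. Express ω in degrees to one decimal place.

5.3°

With standard parallel φ₀ = 43°, the equirectangular projection gives x = Rλ cos φ₀, y = Rφ, so h = 1 and k = cos 43° / cos φ.
At 36.6°: h = 1.000, k = 0.9110; principal scales a = 1.000, b = 0.9110.
sin(ω/2) = (a − b)/(a + b) = 0.08902/1.911 = 0.04658, so ω = 2 arcsin(0.04658) ≈ 5.3°.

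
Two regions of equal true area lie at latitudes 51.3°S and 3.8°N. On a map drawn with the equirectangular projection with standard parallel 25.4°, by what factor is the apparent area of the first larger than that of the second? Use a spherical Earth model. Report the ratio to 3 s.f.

1.60

With standard parallel φ₀ = 25.4°, the equirectangular projection gives x = Rλ cos φ₀, y = Rφ, so h = 1 and k = cos 25.4° / cos φ.
Areal scale at 51.3°: h·k = 1.000 × 1.445 = 1.445.
Areal scale at 3.8°: h·k = 1.000 × 0.9053 = 0.9053.
Ratio = 1.445/0.9053 ≈ 1.60.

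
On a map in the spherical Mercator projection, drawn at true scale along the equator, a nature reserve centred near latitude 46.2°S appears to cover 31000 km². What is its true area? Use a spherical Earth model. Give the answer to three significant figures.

14900 km²

The Mercator projection is conformal; its linear scale factor is the same in every direction and equals sec φ = 1/cos φ.
Areal scale = k² = sec²φ = 1/cos²(46.2°) = 1/0.6921² = 2.087.
True area = apparent / (areal scale) = 31000 / 2.087 ≈ 14900 km².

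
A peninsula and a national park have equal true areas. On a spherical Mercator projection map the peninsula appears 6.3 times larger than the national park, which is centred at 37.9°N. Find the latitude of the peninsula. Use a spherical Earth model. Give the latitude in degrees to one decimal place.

71.7°

Mercator areal scale is sec²φ, so apparent-area ratio = sec²φ₁ / sec²φ₂ = cos²φ₂ / cos²φ₁.
cos²φ₂ / cos²φ₁ = 6.3  ⇒  cos φ₁ = cos 37.9° / √6.3 = 0.7891/2.510 = 0.3144.
φ₁ = arccos(0.3144) ≈ 71.7°.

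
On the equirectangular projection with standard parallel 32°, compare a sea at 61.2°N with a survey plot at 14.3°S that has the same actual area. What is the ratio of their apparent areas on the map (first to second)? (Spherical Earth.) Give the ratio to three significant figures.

2.01

With standard parallel φ₀ = 32°, the equirectangular projection gives x = Rλ cos φ₀, y = Rφ, so h = 1 and k = cos 32° / cos φ.
Areal scale at 61.2°: h·k = 1.000 × 1.760 = 1.760.
Areal scale at 14.3°: h·k = 1.000 × 0.8752 = 0.8752.
Ratio = 1.760/0.8752 ≈ 2.01.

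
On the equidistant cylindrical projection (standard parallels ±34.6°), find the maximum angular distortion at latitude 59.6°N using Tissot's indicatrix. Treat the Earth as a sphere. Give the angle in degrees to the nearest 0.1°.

27.6°

In the equirectangular projection with standard parallel φ₀ = 34.6° (x = Rλ cos φ₀, y = Rφ), meridians are true-scale (h = 1) and the parallel scale is k = cos φ₀ / cos φ.
At 59.6°: h = 1.000, k = 1.627; principal scales a = 1.627, b = 1.000.
sin(ω/2) = (a − b)/(a + b) = 0.6266/2.627 = 0.2386, so ω = 2 arcsin(0.2386) ≈ 27.6°.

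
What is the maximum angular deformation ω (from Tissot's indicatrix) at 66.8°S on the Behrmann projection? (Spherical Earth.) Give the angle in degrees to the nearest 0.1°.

82.2°

The Behrmann projection is cylindrical equal-area with φ₀ = 30°. For cylindrical equal-area with standard parallel φ₀, h = cos φ / cos φ₀ and k = cos φ₀ / cos φ, so h·k = 1.
At 66.8°: h = 0.4549, k = 2.198; principal scales a = 2.198, b = 0.4549.
sin(ω/2) = (a − b)/(a + b) = 1.743/2.653 = 0.6571, so ω = 2 arcsin(0.6571) ≈ 82.2°.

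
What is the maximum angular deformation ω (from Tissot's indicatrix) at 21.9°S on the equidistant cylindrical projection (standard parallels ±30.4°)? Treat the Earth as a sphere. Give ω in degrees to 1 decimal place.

4.2°

With standard parallel φ₀ = 30.4°, the equirectangular projection gives x = Rλ cos φ₀, y = Rφ, so h = 1 and k = cos 30.4° / cos φ.
At 21.9°: h = 1.000, k = 0.9296; principal scales a = 1.000, b = 0.9296.
sin(ω/2) = (a − b)/(a + b) = 0.07040/1.930 = 0.03649, so ω = 2 arcsin(0.03649) ≈ 4.2°.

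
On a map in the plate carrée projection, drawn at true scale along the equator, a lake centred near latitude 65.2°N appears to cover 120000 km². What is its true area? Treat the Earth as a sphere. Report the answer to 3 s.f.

50300 km²

In the plate carrée (x = Rλ, y = Rφ), meridians are true-scale (h = 1) and parallels are stretched by k = sec φ.
Areal scale = h·k = 1 × sec φ; at 65.2°, h = 1.000, k = 2.384, so h·k = 2.384.
True area = apparent / (areal scale) = 120000 / 2.384 ≈ 50300 km².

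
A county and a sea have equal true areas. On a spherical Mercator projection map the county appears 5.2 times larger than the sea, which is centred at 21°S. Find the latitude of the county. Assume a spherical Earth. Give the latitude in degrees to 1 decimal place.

For equal true areas on Mercator, apparent areas scale as sec²φ, so the ratio is cos²φ₂ / cos²φ₁.
cos²φ₂ / cos²φ₁ = 5.2  ⇒  cos φ₁ = cos 21° / √5.2 = 0.9336/2.280 = 0.4094.
φ₁ = arccos(0.4094) ≈ 65.8°.

65.8°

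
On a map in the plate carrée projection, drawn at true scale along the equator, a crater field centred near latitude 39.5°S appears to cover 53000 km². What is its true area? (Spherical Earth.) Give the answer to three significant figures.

40900 km²

Plate carrée maps x = Rλ, y = Rφ. The meridian scale is h = 1 and the parallel scale is k = 1/cos φ = sec φ.
Areal scale = h·k = 1 × sec φ; at 39.5°, h = 1.000, k = 1.296, so h·k = 1.296.
True area = apparent / (areal scale) = 53000 / 1.296 ≈ 40900 km².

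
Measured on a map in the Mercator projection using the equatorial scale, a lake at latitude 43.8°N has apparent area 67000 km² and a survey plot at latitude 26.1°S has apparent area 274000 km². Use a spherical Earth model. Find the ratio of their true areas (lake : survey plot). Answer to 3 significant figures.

Since Mercator area scale is 1/cos²φ, the true area equals the apparent area multiplied by cos²φ.
True area of lake: 67000 × cos²(43.8°) = 67000 × 0.5209 = 34900 km².
True area of survey plot: 274000 × cos²(26.1°) = 274000 × 0.8065 = 221000 km².
Ratio = 34900 / 221000 ≈ 0.158.

0.158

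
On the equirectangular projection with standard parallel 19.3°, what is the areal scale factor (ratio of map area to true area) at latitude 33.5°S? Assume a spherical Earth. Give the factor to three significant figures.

1.13

With standard parallel φ₀ = 19.3°, the equirectangular projection gives x = Rλ cos φ₀, y = Rφ, so h = 1 and k = cos 19.3° / cos φ.
Areal scale = h·k = 1 × cos φ₀ / cos φ; at 33.5°, h = 1.000, k = 1.132, so h·k = 1.132.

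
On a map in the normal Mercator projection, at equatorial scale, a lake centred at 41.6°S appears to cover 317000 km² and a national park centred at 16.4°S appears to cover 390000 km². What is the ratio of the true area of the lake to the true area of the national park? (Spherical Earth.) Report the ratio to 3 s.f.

Since Mercator area scale is 1/cos²φ, the true area equals the apparent area multiplied by cos²φ.
True area of lake: 317000 × cos²(41.6°) = 317000 × 0.5592 = 177300 km².
True area of national park: 390000 × cos²(16.4°) = 390000 × 0.9203 = 358900 km².
Ratio = 177300 / 358900 ≈ 0.494.

0.494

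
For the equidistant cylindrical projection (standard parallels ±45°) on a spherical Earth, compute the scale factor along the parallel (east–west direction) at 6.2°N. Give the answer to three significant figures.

With standard parallel φ₀ = 45°, the equirectangular projection gives x = Rλ cos φ₀, y = Rφ, so h = 1 and k = cos 45° / cos φ.
k = cos 45° / cos 6.2° = 0.7071/0.9942 = 0.7113.

0.711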